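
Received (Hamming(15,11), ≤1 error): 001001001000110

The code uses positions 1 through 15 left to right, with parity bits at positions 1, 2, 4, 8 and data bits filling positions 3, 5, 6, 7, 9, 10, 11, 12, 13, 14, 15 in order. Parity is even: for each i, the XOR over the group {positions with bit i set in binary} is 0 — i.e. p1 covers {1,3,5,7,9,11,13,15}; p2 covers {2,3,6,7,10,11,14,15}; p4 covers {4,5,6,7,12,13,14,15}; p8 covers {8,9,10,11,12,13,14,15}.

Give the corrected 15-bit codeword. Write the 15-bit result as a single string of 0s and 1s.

s1 (pos 1,3,5,7,9,11,13,15): 0⊕1⊕0⊕0⊕1⊕0⊕1⊕0 = 1
s2 (pos 2,3,6,7,10,11,14,15): 0⊕1⊕1⊕0⊕0⊕0⊕1⊕0 = 1
s4 (pos 4,5,6,7,12,13,14,15): 0⊕0⊕1⊕0⊕0⊕1⊕1⊕0 = 1
s8 (pos 8,9,10,11,12,13,14,15): 0⊕1⊕0⊕0⊕0⊕1⊕1⊕0 = 1
Syndrome s8…s1 = 1111 → error at position 15.
Flip position 15: 001001001000110 → 001001001000111

001001001000111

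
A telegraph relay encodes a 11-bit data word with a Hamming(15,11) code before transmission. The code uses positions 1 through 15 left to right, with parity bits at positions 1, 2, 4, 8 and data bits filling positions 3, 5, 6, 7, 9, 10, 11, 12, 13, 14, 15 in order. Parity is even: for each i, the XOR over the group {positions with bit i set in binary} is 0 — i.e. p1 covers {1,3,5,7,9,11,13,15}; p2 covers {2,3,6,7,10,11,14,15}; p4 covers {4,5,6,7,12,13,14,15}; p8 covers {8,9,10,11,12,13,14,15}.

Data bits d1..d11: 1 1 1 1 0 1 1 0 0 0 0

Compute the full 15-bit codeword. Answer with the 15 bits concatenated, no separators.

Place data at non-parity positions: p1 p2 1 p4 1 1 1 p8 0 1 1 0 0 0 0
p1 (pos 1,3,5,7,9,11,13,15): XOR of data positions = 1⊕1⊕1⊕0⊕1⊕0⊕0 = 0
p2 (pos 2,3,6,7,10,11,14,15): XOR of data positions = 1⊕1⊕1⊕1⊕1⊕0⊕0 = 1
p4 (pos 4,5,6,7,12,13,14,15): XOR of data positions = 1⊕1⊕1⊕0⊕0⊕0⊕0 = 1
p8 (pos 8,9,10,11,12,13,14,15): XOR of data positions = 0⊕1⊕1⊕0⊕0⊕0⊕0 = 0
Codeword: 011111100110000

011111100110000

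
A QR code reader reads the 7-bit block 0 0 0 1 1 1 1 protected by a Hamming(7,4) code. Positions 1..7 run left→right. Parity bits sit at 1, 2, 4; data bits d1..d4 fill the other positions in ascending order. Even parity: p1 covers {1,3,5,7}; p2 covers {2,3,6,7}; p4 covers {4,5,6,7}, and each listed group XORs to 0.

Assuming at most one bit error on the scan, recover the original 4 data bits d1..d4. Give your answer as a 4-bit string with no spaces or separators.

s1 (pos 1,3,5,7): 0⊕0⊕1⊕1 = 0
s2 (pos 2,3,6,7): 0⊕0⊕1⊕1 = 0
s4 (pos 4,5,6,7): 1⊕1⊕1⊕1 = 0
Syndrome s4…s1 = 000 → no error.
Read data bits from positions 3,5,6,7: 0111

0111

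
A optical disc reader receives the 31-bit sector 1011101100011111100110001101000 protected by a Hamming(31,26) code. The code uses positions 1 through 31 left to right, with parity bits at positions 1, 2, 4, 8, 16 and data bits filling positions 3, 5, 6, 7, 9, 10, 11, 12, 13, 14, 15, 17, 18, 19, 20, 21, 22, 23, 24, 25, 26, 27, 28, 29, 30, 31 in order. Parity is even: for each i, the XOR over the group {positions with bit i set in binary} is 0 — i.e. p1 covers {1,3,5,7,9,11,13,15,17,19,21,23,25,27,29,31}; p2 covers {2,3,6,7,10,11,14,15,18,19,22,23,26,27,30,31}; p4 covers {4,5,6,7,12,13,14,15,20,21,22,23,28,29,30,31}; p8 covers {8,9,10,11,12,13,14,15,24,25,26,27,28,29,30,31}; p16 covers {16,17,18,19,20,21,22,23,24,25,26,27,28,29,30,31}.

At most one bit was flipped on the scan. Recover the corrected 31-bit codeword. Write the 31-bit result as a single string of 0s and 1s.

s1 (pos 1,3,5,7,9,11,13,15,17,19,21,23,25,27,29,31): 1⊕1⊕1⊕1⊕0⊕0⊕1⊕1⊕1⊕0⊕1⊕0⊕1⊕0⊕0⊕0 = 1
s2 (pos 2,3,6,7,10,11,14,15,18,19,22,23,26,27,30,31): 0⊕1⊕0⊕1⊕0⊕0⊕1⊕1⊕0⊕0⊕0⊕0⊕1⊕0⊕0⊕0 = 1
s4 (pos 4,5,6,7,12,13,14,15,20,21,22,23,28,29,30,31): 1⊕1⊕0⊕1⊕1⊕1⊕1⊕1⊕1⊕1⊕0⊕0⊕1⊕0⊕0⊕0 = 0
s8 (pos 8,9,10,11,12,13,14,15,24,25,26,27,28,29,30,31): 1⊕0⊕0⊕0⊕1⊕1⊕1⊕1⊕0⊕1⊕1⊕0⊕1⊕0⊕0⊕0 = 0
s16 (pos 16,17,18,19,20,21,22,23,24,25,26,27,28,29,30,31): 1⊕1⊕0⊕0⊕1⊕1⊕0⊕0⊕0⊕1⊕1⊕0⊕1⊕0⊕0⊕0 = 1
Syndrome s16…s1 = 10011 → error at position 19.
Flip position 19: 1011101100011111100110001101000 → 1011101100011111101110001101000

1011101100011111101110001101000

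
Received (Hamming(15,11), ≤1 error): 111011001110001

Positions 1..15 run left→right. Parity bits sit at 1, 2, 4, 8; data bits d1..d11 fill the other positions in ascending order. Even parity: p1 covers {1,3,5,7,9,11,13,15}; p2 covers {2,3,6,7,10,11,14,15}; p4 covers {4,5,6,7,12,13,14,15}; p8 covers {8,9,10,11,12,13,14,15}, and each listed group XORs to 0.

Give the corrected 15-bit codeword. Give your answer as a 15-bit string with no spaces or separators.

111111001110001

s1 (pos 1,3,5,7,9,11,13,15): 1⊕1⊕1⊕0⊕1⊕1⊕0⊕1 = 0
s2 (pos 2,3,6,7,10,11,14,15): 1⊕1⊕1⊕0⊕1⊕1⊕0⊕1 = 0
s4 (pos 4,5,6,7,12,13,14,15): 0⊕1⊕1⊕0⊕0⊕0⊕0⊕1 = 1
s8 (pos 8,9,10,11,12,13,14,15): 0⊕1⊕1⊕1⊕0⊕0⊕0⊕1 = 0
Syndrome s8…s1 = 0100 → error at position 4.
Flip position 4: 111011001110001 → 111111001110001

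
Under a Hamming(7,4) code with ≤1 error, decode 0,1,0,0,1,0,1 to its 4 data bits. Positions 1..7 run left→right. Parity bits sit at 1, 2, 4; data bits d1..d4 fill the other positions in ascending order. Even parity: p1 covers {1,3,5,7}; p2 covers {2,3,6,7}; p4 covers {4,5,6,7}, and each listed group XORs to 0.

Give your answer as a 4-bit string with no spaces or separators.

0101

s1 (pos 1,3,5,7): 0⊕0⊕1⊕1 = 0
s2 (pos 2,3,6,7): 1⊕0⊕0⊕1 = 0
s4 (pos 4,5,6,7): 0⊕1⊕0⊕1 = 0
Syndrome s4…s1 = 000 → no error.
Read data bits from positions 3,5,6,7: 0101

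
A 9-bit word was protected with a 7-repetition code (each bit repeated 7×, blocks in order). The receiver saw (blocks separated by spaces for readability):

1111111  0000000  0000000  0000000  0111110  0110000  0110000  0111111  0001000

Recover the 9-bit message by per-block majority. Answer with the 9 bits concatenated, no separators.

Block 1 (1111111): 7 ones → 1
Block 2 (0000000): 0 ones → 0
Block 3 (0000000): 0 ones → 0
Block 4 (0000000): 0 ones → 0
Block 5 (0111110): 5 ones → 1
Block 6 (0110000): 2 ones → 0
Block 7 (0110000): 2 ones → 0
Block 8 (0111111): 6 ones → 1
Block 9 (0001000): 1 one → 0

100010010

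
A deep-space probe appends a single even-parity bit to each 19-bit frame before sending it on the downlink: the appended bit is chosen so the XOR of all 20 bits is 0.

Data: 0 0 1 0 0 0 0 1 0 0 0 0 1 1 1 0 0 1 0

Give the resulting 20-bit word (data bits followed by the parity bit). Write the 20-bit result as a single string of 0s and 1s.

XOR of the 19 data bits: 0⊕0⊕1⊕0⊕0⊕0⊕0⊕1⊕0⊕0⊕0⊕0⊕1⊕1⊕1⊕0⊕0⊕1⊕0 = 0
Parity bit = 0 (so all 20 bits XOR to 0).

00100001000011100100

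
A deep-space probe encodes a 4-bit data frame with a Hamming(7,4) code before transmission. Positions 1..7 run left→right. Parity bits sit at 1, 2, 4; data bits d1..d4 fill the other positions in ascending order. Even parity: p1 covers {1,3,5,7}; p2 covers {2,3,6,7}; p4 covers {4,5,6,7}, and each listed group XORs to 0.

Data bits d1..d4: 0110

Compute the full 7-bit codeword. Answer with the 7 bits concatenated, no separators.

1100110

Place data at non-parity positions: p1 p2 0 p4 1 1 0
p1 (pos 1,3,5,7): XOR of data positions = 0⊕1⊕0 = 1
p2 (pos 2,3,6,7): XOR of data positions = 0⊕1⊕0 = 1
p4 (pos 4,5,6,7): XOR of data positions = 1⊕1⊕0 = 0
Codeword: 1100110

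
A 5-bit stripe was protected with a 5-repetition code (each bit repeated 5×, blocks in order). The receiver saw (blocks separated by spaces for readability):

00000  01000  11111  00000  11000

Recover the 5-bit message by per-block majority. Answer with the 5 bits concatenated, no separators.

Block 1 (00000): 0 ones → 0
Block 2 (01000): 1 one → 0
Block 3 (11111): 5 ones → 1
Block 4 (00000): 0 ones → 0
Block 5 (11000): 2 ones → 0

00100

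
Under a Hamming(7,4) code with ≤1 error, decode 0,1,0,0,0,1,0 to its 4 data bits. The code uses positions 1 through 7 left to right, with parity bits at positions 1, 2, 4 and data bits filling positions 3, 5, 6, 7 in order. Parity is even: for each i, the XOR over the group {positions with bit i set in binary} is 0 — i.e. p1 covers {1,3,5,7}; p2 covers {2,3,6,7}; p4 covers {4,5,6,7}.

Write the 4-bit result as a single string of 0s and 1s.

s1 (pos 1,3,5,7): 0⊕0⊕0⊕0 = 0
s2 (pos 2,3,6,7): 1⊕0⊕1⊕0 = 0
s4 (pos 4,5,6,7): 0⊕0⊕1⊕0 = 1
Syndrome s4…s1 = 100 → error at position 4.
Flip position 4: 0100010 → 0101010
Read data bits from positions 3,5,6,7: 0010

0010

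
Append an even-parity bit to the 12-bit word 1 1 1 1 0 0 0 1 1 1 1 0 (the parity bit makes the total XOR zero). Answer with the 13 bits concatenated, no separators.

1111000111100

XOR of the 12 data bits: 1⊕1⊕1⊕1⊕0⊕0⊕0⊕1⊕1⊕1⊕1⊕0 = 0
Parity bit = 0 (so all 13 bits XOR to 0).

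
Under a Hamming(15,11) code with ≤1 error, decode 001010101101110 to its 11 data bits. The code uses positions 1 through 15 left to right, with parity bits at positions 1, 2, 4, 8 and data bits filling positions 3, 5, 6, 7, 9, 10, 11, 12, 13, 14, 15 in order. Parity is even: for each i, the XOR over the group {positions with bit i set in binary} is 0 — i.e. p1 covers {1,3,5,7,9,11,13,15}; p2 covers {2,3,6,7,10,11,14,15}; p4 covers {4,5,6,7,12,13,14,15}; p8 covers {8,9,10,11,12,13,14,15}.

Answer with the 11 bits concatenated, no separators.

11011101010

s1 (pos 1,3,5,7,9,11,13,15): 0⊕1⊕1⊕1⊕1⊕0⊕1⊕0 = 1
s2 (pos 2,3,6,7,10,11,14,15): 0⊕1⊕0⊕1⊕1⊕0⊕1⊕0 = 0
s4 (pos 4,5,6,7,12,13,14,15): 0⊕1⊕0⊕1⊕1⊕1⊕1⊕0 = 1
s8 (pos 8,9,10,11,12,13,14,15): 0⊕1⊕1⊕0⊕1⊕1⊕1⊕0 = 1
Syndrome s8…s1 = 1101 → error at position 13.
Flip position 13: 001010101101110 → 001010101101010
Read data bits from positions 3,5,6,7,9,10,11,12,13,14,15: 11011101010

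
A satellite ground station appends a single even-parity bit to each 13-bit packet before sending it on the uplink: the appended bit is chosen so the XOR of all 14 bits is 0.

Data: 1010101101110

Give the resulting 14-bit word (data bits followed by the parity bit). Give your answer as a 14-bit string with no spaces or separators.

10101011011100

XOR of the 13 data bits: 1⊕0⊕1⊕0⊕1⊕0⊕1⊕1⊕0⊕1⊕1⊕1⊕0 = 0
Parity bit = 0 (so all 14 bits XOR to 0).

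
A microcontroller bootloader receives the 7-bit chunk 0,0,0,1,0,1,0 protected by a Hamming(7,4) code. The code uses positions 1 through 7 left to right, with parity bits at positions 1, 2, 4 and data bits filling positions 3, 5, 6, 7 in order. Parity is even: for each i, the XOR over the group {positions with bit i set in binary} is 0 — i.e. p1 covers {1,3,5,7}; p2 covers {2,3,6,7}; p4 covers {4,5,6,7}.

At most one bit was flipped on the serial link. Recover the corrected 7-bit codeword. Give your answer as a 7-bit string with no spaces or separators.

0101010

s1 (pos 1,3,5,7): 0⊕0⊕0⊕0 = 0
s2 (pos 2,3,6,7): 0⊕0⊕1⊕0 = 1
s4 (pos 4,5,6,7): 1⊕0⊕1⊕0 = 0
Syndrome s4…s1 = 010 → error at position 2.
Flip position 2: 0001010 → 0101010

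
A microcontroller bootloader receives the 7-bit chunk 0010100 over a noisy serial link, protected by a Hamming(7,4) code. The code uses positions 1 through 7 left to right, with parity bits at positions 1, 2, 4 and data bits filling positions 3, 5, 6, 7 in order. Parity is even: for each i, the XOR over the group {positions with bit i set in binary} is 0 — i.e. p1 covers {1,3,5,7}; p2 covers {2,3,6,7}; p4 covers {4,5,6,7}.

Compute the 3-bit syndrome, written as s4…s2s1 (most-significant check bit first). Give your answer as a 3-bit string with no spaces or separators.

110

s1 (pos 1,3,5,7): 0⊕1⊕1⊕0 = 0
s2 (pos 2,3,6,7): 0⊕1⊕0⊕0 = 1
s4 (pos 4,5,6,7): 0⊕1⊕0⊕0 = 1
Syndrome s4…s1 = 110 → error at position 6.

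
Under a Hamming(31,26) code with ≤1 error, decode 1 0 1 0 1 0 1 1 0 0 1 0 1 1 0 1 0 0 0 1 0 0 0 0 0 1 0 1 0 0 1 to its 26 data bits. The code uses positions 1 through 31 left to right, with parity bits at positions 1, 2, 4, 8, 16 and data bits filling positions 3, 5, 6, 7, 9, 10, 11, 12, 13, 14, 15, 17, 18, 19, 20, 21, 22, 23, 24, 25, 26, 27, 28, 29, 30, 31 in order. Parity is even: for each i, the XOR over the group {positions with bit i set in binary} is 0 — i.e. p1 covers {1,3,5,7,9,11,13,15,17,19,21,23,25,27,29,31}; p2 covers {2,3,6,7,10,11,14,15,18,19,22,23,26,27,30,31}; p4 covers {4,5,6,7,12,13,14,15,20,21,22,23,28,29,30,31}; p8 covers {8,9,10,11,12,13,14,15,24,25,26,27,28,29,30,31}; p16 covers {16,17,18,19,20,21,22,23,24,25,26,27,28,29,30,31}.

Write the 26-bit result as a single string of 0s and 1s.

11010010110000100000101101

s1 (pos 1,3,5,7,9,11,13,15,17,19,21,23,25,27,29,31): 1⊕1⊕1⊕1⊕0⊕1⊕1⊕0⊕0⊕0⊕0⊕0⊕0⊕0⊕0⊕1 = 1
s2 (pos 2,3,6,7,10,11,14,15,18,19,22,23,26,27,30,31): 0⊕1⊕0⊕1⊕0⊕1⊕1⊕0⊕0⊕0⊕0⊕0⊕1⊕0⊕0⊕1 = 0
s4 (pos 4,5,6,7,12,13,14,15,20,21,22,23,28,29,30,31): 0⊕1⊕0⊕1⊕0⊕1⊕1⊕0⊕1⊕0⊕0⊕0⊕1⊕0⊕0⊕1 = 1
s8 (pos 8,9,10,11,12,13,14,15,24,25,26,27,28,29,30,31): 1⊕0⊕0⊕1⊕0⊕1⊕1⊕0⊕0⊕0⊕1⊕0⊕1⊕0⊕0⊕1 = 1
s16 (pos 16,17,18,19,20,21,22,23,24,25,26,27,28,29,30,31): 1⊕0⊕0⊕0⊕1⊕0⊕0⊕0⊕0⊕0⊕1⊕0⊕1⊕0⊕0⊕1 = 1
Syndrome s16…s1 = 11101 → error at position 29.
Flip position 29: 1010101100101101000100000101001 → 1010101100101101000100000101101
Read data bits from positions 3,5,6,7,9,10,11,12,13,14,15,17,18,19,20,21,22,23,24,25,26,27,28,29,30,31: 11010010110000100000101101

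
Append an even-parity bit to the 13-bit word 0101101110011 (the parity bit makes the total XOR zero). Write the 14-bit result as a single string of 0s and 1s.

XOR of the 13 data bits: 0⊕1⊕0⊕1⊕1⊕0⊕1⊕1⊕1⊕0⊕0⊕1⊕1 = 0
Parity bit = 0 (so all 14 bits XOR to 0).

01011011100110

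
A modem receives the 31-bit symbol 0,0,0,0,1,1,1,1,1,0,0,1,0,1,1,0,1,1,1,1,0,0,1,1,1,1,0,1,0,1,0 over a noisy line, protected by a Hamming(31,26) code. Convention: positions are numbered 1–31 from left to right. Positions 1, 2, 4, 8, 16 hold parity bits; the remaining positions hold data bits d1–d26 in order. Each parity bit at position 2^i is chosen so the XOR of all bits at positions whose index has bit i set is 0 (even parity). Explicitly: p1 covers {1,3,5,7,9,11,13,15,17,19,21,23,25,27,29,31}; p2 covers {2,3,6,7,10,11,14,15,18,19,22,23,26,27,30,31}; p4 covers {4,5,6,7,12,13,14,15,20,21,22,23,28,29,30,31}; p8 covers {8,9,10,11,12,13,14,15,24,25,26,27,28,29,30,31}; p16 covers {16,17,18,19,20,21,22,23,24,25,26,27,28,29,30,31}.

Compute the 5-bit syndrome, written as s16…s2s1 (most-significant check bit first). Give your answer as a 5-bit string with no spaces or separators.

00010

s1 (pos 1,3,5,7,9,11,13,15,17,19,21,23,25,27,29,31): 0⊕0⊕1⊕1⊕1⊕0⊕0⊕1⊕1⊕1⊕0⊕1⊕1⊕0⊕0⊕0 = 0
s2 (pos 2,3,6,7,10,11,14,15,18,19,22,23,26,27,30,31): 0⊕0⊕1⊕1⊕0⊕0⊕1⊕1⊕1⊕1⊕0⊕1⊕1⊕0⊕1⊕0 = 1
s4 (pos 4,5,6,7,12,13,14,15,20,21,22,23,28,29,30,31): 0⊕1⊕1⊕1⊕1⊕0⊕1⊕1⊕1⊕0⊕0⊕1⊕1⊕0⊕1⊕0 = 0
s8 (pos 8,9,10,11,12,13,14,15,24,25,26,27,28,29,30,31): 1⊕1⊕0⊕0⊕1⊕0⊕1⊕1⊕1⊕1⊕1⊕0⊕1⊕0⊕1⊕0 = 0
s16 (pos 16,17,18,19,20,21,22,23,24,25,26,27,28,29,30,31): 0⊕1⊕1⊕1⊕1⊕0⊕0⊕1⊕1⊕1⊕1⊕0⊕1⊕0⊕1⊕0 = 0
Syndrome s16…s1 = 00010 → error at position 2.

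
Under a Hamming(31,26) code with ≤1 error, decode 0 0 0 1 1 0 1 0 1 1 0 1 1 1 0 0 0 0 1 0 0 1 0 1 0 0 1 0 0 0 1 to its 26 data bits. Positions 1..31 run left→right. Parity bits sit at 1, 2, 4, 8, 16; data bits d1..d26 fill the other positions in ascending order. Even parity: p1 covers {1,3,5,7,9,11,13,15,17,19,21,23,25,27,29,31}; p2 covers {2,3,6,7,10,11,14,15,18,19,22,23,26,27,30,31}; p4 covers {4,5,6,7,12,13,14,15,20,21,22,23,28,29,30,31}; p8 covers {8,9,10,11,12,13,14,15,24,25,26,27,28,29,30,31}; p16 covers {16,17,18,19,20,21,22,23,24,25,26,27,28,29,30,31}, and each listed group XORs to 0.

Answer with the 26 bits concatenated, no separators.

s1 (pos 1,3,5,7,9,11,13,15,17,19,21,23,25,27,29,31): 0⊕0⊕1⊕1⊕1⊕0⊕1⊕0⊕0⊕1⊕0⊕0⊕0⊕1⊕0⊕1 = 1
s2 (pos 2,3,6,7,10,11,14,15,18,19,22,23,26,27,30,31): 0⊕0⊕0⊕1⊕1⊕0⊕1⊕0⊕0⊕1⊕1⊕0⊕0⊕1⊕0⊕1 = 1
s4 (pos 4,5,6,7,12,13,14,15,20,21,22,23,28,29,30,31): 1⊕1⊕0⊕1⊕1⊕1⊕1⊕0⊕0⊕0⊕1⊕0⊕0⊕0⊕0⊕1 = 0
s8 (pos 8,9,10,11,12,13,14,15,24,25,26,27,28,29,30,31): 0⊕1⊕1⊕0⊕1⊕1⊕1⊕0⊕1⊕0⊕0⊕1⊕0⊕0⊕0⊕1 = 0
s16 (pos 16,17,18,19,20,21,22,23,24,25,26,27,28,29,30,31): 0⊕0⊕0⊕1⊕0⊕0⊕1⊕0⊕1⊕0⊕0⊕1⊕0⊕0⊕0⊕1 = 1
Syndrome s16…s1 = 10011 → error at position 19.
Flip position 19: 0001101011011100001001010010001 → 0001101011011100000001010010001
Read data bits from positions 3,5,6,7,9,10,11,12,13,14,15,17,18,19,20,21,22,23,24,25,26,27,28,29,30,31: 01011101110000001010010001

01011101110000001010010001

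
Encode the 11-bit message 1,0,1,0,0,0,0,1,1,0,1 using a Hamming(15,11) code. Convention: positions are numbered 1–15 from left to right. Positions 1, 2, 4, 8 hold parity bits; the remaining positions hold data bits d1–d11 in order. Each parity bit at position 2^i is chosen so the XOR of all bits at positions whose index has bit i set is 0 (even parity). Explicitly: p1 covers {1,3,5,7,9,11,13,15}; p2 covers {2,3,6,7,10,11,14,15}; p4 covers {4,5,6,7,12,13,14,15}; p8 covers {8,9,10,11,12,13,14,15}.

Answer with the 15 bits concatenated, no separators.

111001010001101

Place data at non-parity positions: p1 p2 1 p4 0 1 0 p8 0 0 0 1 1 0 1
p1 (pos 1,3,5,7,9,11,13,15): XOR of data positions = 1⊕0⊕0⊕0⊕0⊕1⊕1 = 1
p2 (pos 2,3,6,7,10,11,14,15): XOR of data positions = 1⊕1⊕0⊕0⊕0⊕0⊕1 = 1
p4 (pos 4,5,6,7,12,13,14,15): XOR of data positions = 0⊕1⊕0⊕1⊕1⊕0⊕1 = 0
p8 (pos 8,9,10,11,12,13,14,15): XOR of data positions = 0⊕0⊕0⊕1⊕1⊕0⊕1 = 1
Codeword: 111001010001101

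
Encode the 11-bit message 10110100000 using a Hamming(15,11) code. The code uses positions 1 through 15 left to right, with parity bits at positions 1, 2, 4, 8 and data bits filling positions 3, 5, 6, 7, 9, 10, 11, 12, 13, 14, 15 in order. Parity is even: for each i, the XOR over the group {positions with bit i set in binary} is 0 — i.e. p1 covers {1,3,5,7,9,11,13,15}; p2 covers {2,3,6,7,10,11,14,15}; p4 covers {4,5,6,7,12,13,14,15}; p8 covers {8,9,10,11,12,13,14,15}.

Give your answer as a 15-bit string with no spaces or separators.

001001110100000

Place data at non-parity positions: p1 p2 1 p4 0 1 1 p8 0 1 0 0 0 0 0
p1 (pos 1,3,5,7,9,11,13,15): XOR of data positions = 1⊕0⊕1⊕0⊕0⊕0⊕0 = 0
p2 (pos 2,3,6,7,10,11,14,15): XOR of data positions = 1⊕1⊕1⊕1⊕0⊕0⊕0 = 0
p4 (pos 4,5,6,7,12,13,14,15): XOR of data positions = 0⊕1⊕1⊕0⊕0⊕0⊕0 = 0
p8 (pos 8,9,10,11,12,13,14,15): XOR of data positions = 0⊕1⊕0⊕0⊕0⊕0⊕0 = 1
Codeword: 001001110100000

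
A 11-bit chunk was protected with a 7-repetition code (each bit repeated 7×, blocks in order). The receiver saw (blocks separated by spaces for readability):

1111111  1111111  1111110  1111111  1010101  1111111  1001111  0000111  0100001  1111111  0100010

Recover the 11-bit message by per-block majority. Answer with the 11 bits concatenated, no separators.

11111110010

Block 1 (1111111): 7 ones → 1
Block 2 (1111111): 7 ones → 1
Block 3 (1111110): 6 ones → 1
Block 4 (1111111): 7 ones → 1
Block 5 (1010101): 4 ones → 1
Block 6 (1111111): 7 ones → 1
Block 7 (1001111): 5 ones → 1
Block 8 (0000111): 3 ones → 0
Block 9 (0100001): 2 ones → 0
Block 10 (1111111): 7 ones → 1
Block 11 (0100010): 2 ones → 0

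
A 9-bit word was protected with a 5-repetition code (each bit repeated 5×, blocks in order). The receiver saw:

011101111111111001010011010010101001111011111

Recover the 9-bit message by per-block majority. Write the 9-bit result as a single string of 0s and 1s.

111000011

Block 1 (01110): 3 ones → 1
Block 2 (11111): 5 ones → 1
Block 3 (11111): 5 ones → 1
Block 4 (00101): 2 ones → 0
Block 5 (00110): 2 ones → 0
Block 6 (10010): 2 ones → 0
Block 7 (10100): 2 ones → 0
Block 8 (11110): 4 ones → 1
Block 9 (11111): 5 ones → 1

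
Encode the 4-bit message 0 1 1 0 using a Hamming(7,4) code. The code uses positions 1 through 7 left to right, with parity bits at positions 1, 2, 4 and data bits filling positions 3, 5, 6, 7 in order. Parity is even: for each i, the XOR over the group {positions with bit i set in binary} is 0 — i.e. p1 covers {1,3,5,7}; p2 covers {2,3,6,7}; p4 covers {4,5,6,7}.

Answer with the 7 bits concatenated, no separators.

Place data at non-parity positions: p1 p2 0 p4 1 1 0
p1 (pos 1,3,5,7): XOR of data positions = 0⊕1⊕0 = 1
p2 (pos 2,3,6,7): XOR of data positions = 0⊕1⊕0 = 1
p4 (pos 4,5,6,7): XOR of data positions = 1⊕1⊕0 = 0
Codeword: 1100110

1100110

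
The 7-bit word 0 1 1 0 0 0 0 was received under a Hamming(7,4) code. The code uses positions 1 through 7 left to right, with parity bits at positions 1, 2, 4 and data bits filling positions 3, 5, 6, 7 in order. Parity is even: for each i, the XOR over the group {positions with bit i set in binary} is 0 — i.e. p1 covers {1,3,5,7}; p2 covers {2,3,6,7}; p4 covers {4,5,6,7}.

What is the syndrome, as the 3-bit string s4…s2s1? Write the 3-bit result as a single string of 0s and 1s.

001

s1 (pos 1,3,5,7): 0⊕1⊕0⊕0 = 1
s2 (pos 2,3,6,7): 1⊕1⊕0⊕0 = 0
s4 (pos 4,5,6,7): 0⊕0⊕0⊕0 = 0
Syndrome s4…s1 = 001 → error at position 1.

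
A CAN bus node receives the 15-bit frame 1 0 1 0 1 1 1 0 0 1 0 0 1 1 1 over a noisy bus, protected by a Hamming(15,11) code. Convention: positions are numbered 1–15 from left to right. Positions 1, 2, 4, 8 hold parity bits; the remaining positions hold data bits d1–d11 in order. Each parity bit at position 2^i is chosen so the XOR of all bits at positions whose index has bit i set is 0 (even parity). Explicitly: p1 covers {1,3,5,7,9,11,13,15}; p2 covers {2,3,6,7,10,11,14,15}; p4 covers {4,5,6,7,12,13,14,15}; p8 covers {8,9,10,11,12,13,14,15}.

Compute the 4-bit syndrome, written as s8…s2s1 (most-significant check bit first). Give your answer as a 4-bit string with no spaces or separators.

s1 (pos 1,3,5,7,9,11,13,15): 1⊕1⊕1⊕1⊕0⊕0⊕1⊕1 = 0
s2 (pos 2,3,6,7,10,11,14,15): 0⊕1⊕1⊕1⊕1⊕0⊕1⊕1 = 0
s4 (pos 4,5,6,7,12,13,14,15): 0⊕1⊕1⊕1⊕0⊕1⊕1⊕1 = 0
s8 (pos 8,9,10,11,12,13,14,15): 0⊕0⊕1⊕0⊕0⊕1⊕1⊕1 = 0
Syndrome s8…s1 = 0000 → no error.

0000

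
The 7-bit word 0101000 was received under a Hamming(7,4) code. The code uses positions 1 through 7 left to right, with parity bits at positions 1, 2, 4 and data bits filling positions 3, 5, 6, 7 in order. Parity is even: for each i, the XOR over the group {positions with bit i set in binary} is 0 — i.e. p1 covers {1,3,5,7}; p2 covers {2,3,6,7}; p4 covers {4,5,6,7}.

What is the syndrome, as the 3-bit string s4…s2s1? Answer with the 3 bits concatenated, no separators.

s1 (pos 1,3,5,7): 0⊕0⊕0⊕0 = 0
s2 (pos 2,3,6,7): 1⊕0⊕0⊕0 = 1
s4 (pos 4,5,6,7): 1⊕0⊕0⊕0 = 1
Syndrome s4…s1 = 110 → error at position 6.

110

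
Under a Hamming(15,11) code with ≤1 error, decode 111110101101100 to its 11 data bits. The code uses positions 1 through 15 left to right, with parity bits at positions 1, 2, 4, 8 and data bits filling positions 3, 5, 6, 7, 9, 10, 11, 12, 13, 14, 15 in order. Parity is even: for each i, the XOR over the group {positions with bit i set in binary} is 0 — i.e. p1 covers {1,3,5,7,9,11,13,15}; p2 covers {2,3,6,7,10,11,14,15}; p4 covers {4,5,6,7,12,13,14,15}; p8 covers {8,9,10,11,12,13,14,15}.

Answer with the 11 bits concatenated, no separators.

s1 (pos 1,3,5,7,9,11,13,15): 1⊕1⊕1⊕1⊕1⊕0⊕1⊕0 = 0
s2 (pos 2,3,6,7,10,11,14,15): 1⊕1⊕0⊕1⊕1⊕0⊕0⊕0 = 0
s4 (pos 4,5,6,7,12,13,14,15): 1⊕1⊕0⊕1⊕1⊕1⊕0⊕0 = 1
s8 (pos 8,9,10,11,12,13,14,15): 0⊕1⊕1⊕0⊕1⊕1⊕0⊕0 = 0
Syndrome s8…s1 = 0100 → error at position 4.
Flip position 4: 111110101101100 → 111010101101100
Read data bits from positions 3,5,6,7,9,10,11,12,13,14,15: 11011101100

11011101100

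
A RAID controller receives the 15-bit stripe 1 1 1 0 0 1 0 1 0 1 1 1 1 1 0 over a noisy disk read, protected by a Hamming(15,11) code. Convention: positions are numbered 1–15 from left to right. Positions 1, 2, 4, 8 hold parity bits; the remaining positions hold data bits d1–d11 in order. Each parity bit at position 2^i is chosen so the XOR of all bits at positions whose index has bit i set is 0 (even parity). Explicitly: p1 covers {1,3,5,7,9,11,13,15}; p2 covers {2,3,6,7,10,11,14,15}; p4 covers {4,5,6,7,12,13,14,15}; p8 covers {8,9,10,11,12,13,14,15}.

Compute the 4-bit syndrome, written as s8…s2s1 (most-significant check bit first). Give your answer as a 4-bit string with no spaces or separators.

0000

s1 (pos 1,3,5,7,9,11,13,15): 1⊕1⊕0⊕0⊕0⊕1⊕1⊕0 = 0
s2 (pos 2,3,6,7,10,11,14,15): 1⊕1⊕1⊕0⊕1⊕1⊕1⊕0 = 0
s4 (pos 4,5,6,7,12,13,14,15): 0⊕0⊕1⊕0⊕1⊕1⊕1⊕0 = 0
s8 (pos 8,9,10,11,12,13,14,15): 1⊕0⊕1⊕1⊕1⊕1⊕1⊕0 = 0
Syndrome s8…s1 = 0000 → no error.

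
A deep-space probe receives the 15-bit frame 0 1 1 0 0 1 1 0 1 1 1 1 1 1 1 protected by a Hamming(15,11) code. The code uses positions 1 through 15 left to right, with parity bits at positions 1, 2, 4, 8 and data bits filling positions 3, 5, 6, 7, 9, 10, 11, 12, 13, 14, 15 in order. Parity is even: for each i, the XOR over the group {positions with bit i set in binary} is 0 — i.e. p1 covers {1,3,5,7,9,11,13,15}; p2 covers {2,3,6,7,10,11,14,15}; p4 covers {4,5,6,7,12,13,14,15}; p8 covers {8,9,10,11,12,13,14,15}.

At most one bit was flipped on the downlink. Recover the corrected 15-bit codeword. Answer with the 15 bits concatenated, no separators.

011001111111111

s1 (pos 1,3,5,7,9,11,13,15): 0⊕1⊕0⊕1⊕1⊕1⊕1⊕1 = 0
s2 (pos 2,3,6,7,10,11,14,15): 1⊕1⊕1⊕1⊕1⊕1⊕1⊕1 = 0
s4 (pos 4,5,6,7,12,13,14,15): 0⊕0⊕1⊕1⊕1⊕1⊕1⊕1 = 0
s8 (pos 8,9,10,11,12,13,14,15): 0⊕1⊕1⊕1⊕1⊕1⊕1⊕1 = 1
Syndrome s8…s1 = 1000 → error at position 8.
Flip position 8: 011001101111111 → 011001111111111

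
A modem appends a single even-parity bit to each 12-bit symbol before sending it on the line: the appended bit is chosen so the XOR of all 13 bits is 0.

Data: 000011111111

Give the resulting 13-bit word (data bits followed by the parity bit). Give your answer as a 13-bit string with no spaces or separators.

0000111111110

XOR of the 12 data bits: 0⊕0⊕0⊕0⊕1⊕1⊕1⊕1⊕1⊕1⊕1⊕1 = 0
Parity bit = 0 (so all 13 bits XOR to 0).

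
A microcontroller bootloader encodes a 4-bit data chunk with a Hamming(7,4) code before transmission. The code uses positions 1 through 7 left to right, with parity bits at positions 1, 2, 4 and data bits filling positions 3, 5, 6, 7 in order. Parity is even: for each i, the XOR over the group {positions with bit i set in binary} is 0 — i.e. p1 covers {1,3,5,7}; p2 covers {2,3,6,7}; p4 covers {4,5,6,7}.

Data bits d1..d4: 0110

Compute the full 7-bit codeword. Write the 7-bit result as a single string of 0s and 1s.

Place data at non-parity positions: p1 p2 0 p4 1 1 0
p1 (pos 1,3,5,7): XOR of data positions = 0⊕1⊕0 = 1
p2 (pos 2,3,6,7): XOR of data positions = 0⊕1⊕0 = 1
p4 (pos 4,5,6,7): XOR of data positions = 1⊕1⊕0 = 0
Codeword: 1100110

1100110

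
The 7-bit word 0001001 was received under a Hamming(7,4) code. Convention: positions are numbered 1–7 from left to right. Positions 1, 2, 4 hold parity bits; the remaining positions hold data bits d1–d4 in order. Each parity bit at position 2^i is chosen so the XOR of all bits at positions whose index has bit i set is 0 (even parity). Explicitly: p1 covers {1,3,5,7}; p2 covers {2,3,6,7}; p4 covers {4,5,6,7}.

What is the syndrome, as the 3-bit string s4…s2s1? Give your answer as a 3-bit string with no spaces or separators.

011

s1 (pos 1,3,5,7): 0⊕0⊕0⊕1 = 1
s2 (pos 2,3,6,7): 0⊕0⊕0⊕1 = 1
s4 (pos 4,5,6,7): 1⊕0⊕0⊕1 = 0
Syndrome s4…s1 = 011 → error at position 3.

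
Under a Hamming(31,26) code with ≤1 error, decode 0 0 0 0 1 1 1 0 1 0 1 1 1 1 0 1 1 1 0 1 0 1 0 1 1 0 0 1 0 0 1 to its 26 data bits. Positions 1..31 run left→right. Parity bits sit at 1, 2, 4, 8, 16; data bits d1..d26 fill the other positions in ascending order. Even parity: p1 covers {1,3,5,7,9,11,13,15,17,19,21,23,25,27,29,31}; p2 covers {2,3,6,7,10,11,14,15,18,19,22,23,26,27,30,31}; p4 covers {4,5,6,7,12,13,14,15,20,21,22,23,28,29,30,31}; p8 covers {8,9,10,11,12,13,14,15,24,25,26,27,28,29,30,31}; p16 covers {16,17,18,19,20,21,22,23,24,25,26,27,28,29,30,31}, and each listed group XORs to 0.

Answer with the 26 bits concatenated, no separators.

s1 (pos 1,3,5,7,9,11,13,15,17,19,21,23,25,27,29,31): 0⊕0⊕1⊕1⊕1⊕1⊕1⊕0⊕1⊕0⊕0⊕0⊕1⊕0⊕0⊕1 = 0
s2 (pos 2,3,6,7,10,11,14,15,18,19,22,23,26,27,30,31): 0⊕0⊕1⊕1⊕0⊕1⊕1⊕0⊕1⊕0⊕1⊕0⊕0⊕0⊕0⊕1 = 1
s4 (pos 4,5,6,7,12,13,14,15,20,21,22,23,28,29,30,31): 0⊕1⊕1⊕1⊕1⊕1⊕1⊕0⊕1⊕0⊕1⊕0⊕1⊕0⊕0⊕1 = 0
s8 (pos 8,9,10,11,12,13,14,15,24,25,26,27,28,29,30,31): 0⊕1⊕0⊕1⊕1⊕1⊕1⊕0⊕1⊕1⊕0⊕0⊕1⊕0⊕0⊕1 = 1
s16 (pos 16,17,18,19,20,21,22,23,24,25,26,27,28,29,30,31): 1⊕1⊕1⊕0⊕1⊕0⊕1⊕0⊕1⊕1⊕0⊕0⊕1⊕0⊕0⊕1 = 1
Syndrome s16…s1 = 11010 → error at position 26.
Flip position 26: 0000111010111101110101011001001 → 0000111010111101110101011101001
Read data bits from positions 3,5,6,7,9,10,11,12,13,14,15,17,18,19,20,21,22,23,24,25,26,27,28,29,30,31: 01111011110110101011101001

01111011110110101011101001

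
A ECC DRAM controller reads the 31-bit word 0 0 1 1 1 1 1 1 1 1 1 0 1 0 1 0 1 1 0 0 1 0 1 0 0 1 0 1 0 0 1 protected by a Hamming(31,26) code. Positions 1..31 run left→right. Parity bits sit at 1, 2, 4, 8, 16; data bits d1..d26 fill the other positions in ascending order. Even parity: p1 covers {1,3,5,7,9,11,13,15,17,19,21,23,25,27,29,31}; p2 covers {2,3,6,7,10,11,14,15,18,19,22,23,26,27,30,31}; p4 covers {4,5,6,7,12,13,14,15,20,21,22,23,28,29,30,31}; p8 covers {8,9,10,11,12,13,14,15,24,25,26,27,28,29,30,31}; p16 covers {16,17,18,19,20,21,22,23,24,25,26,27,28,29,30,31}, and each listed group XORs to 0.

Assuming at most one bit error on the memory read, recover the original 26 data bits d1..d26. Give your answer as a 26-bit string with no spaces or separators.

11111110101110010101101001

s1 (pos 1,3,5,7,9,11,13,15,17,19,21,23,25,27,29,31): 0⊕1⊕1⊕1⊕1⊕1⊕1⊕1⊕1⊕0⊕1⊕1⊕0⊕0⊕0⊕1 = 1
s2 (pos 2,3,6,7,10,11,14,15,18,19,22,23,26,27,30,31): 0⊕1⊕1⊕1⊕1⊕1⊕0⊕1⊕1⊕0⊕0⊕1⊕1⊕0⊕0⊕1 = 0
s4 (pos 4,5,6,7,12,13,14,15,20,21,22,23,28,29,30,31): 1⊕1⊕1⊕1⊕0⊕1⊕0⊕1⊕0⊕1⊕0⊕1⊕1⊕0⊕0⊕1 = 0
s8 (pos 8,9,10,11,12,13,14,15,24,25,26,27,28,29,30,31): 1⊕1⊕1⊕1⊕0⊕1⊕0⊕1⊕0⊕0⊕1⊕0⊕1⊕0⊕0⊕1 = 1
s16 (pos 16,17,18,19,20,21,22,23,24,25,26,27,28,29,30,31): 0⊕1⊕1⊕0⊕0⊕1⊕0⊕1⊕0⊕0⊕1⊕0⊕1⊕0⊕0⊕1 = 1
Syndrome s16…s1 = 11001 → error at position 25.
Flip position 25: 0011111111101010110010100101001 → 0011111111101010110010101101001
Read data bits from positions 3,5,6,7,9,10,11,12,13,14,15,17,18,19,20,21,22,23,24,25,26,27,28,29,30,31: 11111110101110010101101001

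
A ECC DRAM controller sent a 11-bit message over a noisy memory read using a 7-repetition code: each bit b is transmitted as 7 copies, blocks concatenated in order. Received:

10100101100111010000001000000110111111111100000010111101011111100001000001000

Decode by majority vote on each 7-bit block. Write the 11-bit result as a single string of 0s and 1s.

01001101100

Block 1 (1010010): 3 ones → 0
Block 2 (1100111): 5 ones → 1
Block 3 (0100000): 1 one → 0
Block 4 (0100000): 1 one → 0
Block 5 (0110111): 5 ones → 1
Block 6 (1111111): 7 ones → 1
Block 7 (0000001): 1 one → 0
Block 8 (0111101): 5 ones → 1
Block 9 (0111111): 6 ones → 1
Block 10 (0000100): 1 one → 0
Block 11 (0001000): 1 one → 0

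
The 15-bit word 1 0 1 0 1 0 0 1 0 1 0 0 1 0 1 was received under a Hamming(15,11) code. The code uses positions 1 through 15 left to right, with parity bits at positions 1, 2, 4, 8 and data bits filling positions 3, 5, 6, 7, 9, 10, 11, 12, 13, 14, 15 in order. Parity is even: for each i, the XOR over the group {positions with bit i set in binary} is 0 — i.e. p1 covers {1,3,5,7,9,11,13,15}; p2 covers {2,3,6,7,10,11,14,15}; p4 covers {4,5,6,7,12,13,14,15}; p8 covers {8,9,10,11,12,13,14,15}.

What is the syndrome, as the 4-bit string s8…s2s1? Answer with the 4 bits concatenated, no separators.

s1 (pos 1,3,5,7,9,11,13,15): 1⊕1⊕1⊕0⊕0⊕0⊕1⊕1 = 1
s2 (pos 2,3,6,7,10,11,14,15): 0⊕1⊕0⊕0⊕1⊕0⊕0⊕1 = 1
s4 (pos 4,5,6,7,12,13,14,15): 0⊕1⊕0⊕0⊕0⊕1⊕0⊕1 = 1
s8 (pos 8,9,10,11,12,13,14,15): 1⊕0⊕1⊕0⊕0⊕1⊕0⊕1 = 0
Syndrome s8…s1 = 0111 → error at position 7.

0111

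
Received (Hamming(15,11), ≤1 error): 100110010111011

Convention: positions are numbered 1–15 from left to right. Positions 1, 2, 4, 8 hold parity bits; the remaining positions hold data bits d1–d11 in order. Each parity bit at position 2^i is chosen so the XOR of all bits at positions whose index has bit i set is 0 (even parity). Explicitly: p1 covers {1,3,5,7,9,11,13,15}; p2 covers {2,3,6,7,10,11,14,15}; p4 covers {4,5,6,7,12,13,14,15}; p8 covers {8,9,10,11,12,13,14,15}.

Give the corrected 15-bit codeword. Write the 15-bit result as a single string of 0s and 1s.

s1 (pos 1,3,5,7,9,11,13,15): 1⊕0⊕1⊕0⊕0⊕1⊕0⊕1 = 0
s2 (pos 2,3,6,7,10,11,14,15): 0⊕0⊕0⊕0⊕1⊕1⊕1⊕1 = 0
s4 (pos 4,5,6,7,12,13,14,15): 1⊕1⊕0⊕0⊕1⊕0⊕1⊕1 = 1
s8 (pos 8,9,10,11,12,13,14,15): 1⊕0⊕1⊕1⊕1⊕0⊕1⊕1 = 0
Syndrome s8…s1 = 0100 → error at position 4.
Flip position 4: 100110010111011 → 100010010111011

100010010111011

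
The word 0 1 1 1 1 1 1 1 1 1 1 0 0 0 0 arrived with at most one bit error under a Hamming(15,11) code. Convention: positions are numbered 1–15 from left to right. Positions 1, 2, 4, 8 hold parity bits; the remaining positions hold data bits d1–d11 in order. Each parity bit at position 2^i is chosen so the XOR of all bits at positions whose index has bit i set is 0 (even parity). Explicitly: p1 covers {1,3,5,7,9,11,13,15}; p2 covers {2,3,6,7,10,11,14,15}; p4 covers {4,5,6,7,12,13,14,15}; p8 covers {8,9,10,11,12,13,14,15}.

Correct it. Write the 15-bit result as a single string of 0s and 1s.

s1 (pos 1,3,5,7,9,11,13,15): 0⊕1⊕1⊕1⊕1⊕1⊕0⊕0 = 1
s2 (pos 2,3,6,7,10,11,14,15): 1⊕1⊕1⊕1⊕1⊕1⊕0⊕0 = 0
s4 (pos 4,5,6,7,12,13,14,15): 1⊕1⊕1⊕1⊕0⊕0⊕0⊕0 = 0
s8 (pos 8,9,10,11,12,13,14,15): 1⊕1⊕1⊕1⊕0⊕0⊕0⊕0 = 0
Syndrome s8…s1 = 0001 → error at position 1.
Flip position 1: 011111111110000 → 111111111110000

111111111110000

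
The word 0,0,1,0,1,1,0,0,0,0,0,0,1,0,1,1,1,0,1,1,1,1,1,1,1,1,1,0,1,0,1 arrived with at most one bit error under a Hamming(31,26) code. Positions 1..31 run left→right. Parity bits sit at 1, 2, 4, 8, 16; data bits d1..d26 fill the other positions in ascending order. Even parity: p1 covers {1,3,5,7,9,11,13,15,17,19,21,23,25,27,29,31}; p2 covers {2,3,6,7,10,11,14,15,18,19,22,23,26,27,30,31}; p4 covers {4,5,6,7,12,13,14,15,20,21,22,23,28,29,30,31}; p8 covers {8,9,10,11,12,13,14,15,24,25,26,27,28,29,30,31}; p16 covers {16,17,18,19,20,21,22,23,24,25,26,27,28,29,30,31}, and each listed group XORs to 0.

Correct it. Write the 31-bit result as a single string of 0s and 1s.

s1 (pos 1,3,5,7,9,11,13,15,17,19,21,23,25,27,29,31): 0⊕1⊕1⊕0⊕0⊕0⊕1⊕1⊕1⊕1⊕1⊕1⊕1⊕1⊕1⊕1 = 0
s2 (pos 2,3,6,7,10,11,14,15,18,19,22,23,26,27,30,31): 0⊕1⊕1⊕0⊕0⊕0⊕0⊕1⊕0⊕1⊕1⊕1⊕1⊕1⊕0⊕1 = 1
s4 (pos 4,5,6,7,12,13,14,15,20,21,22,23,28,29,30,31): 0⊕1⊕1⊕0⊕0⊕1⊕0⊕1⊕1⊕1⊕1⊕1⊕0⊕1⊕0⊕1 = 0
s8 (pos 8,9,10,11,12,13,14,15,24,25,26,27,28,29,30,31): 0⊕0⊕0⊕0⊕0⊕1⊕0⊕1⊕1⊕1⊕1⊕1⊕0⊕1⊕0⊕1 = 0
s16 (pos 16,17,18,19,20,21,22,23,24,25,26,27,28,29,30,31): 1⊕1⊕0⊕1⊕1⊕1⊕1⊕1⊕1⊕1⊕1⊕1⊕0⊕1⊕0⊕1 = 1
Syndrome s16…s1 = 10010 → error at position 18.
Flip position 18: 0010110000001011101111111110101 → 0010110000001011111111111110101

0010110000001011111111111110101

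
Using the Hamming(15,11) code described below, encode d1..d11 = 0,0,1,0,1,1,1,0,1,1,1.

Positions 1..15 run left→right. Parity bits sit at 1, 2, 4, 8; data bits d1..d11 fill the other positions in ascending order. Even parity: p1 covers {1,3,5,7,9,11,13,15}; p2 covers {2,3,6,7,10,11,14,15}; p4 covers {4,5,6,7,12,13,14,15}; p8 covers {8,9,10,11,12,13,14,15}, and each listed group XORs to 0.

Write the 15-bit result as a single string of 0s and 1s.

010001001110111

Place data at non-parity positions: p1 p2 0 p4 0 1 0 p8 1 1 1 0 1 1 1
p1 (pos 1,3,5,7,9,11,13,15): XOR of data positions = 0⊕0⊕0⊕1⊕1⊕1⊕1 = 0
p2 (pos 2,3,6,7,10,11,14,15): XOR of data positions = 0⊕1⊕0⊕1⊕1⊕1⊕1 = 1
p4 (pos 4,5,6,7,12,13,14,15): XOR of data positions = 0⊕1⊕0⊕0⊕1⊕1⊕1 = 0
p8 (pos 8,9,10,11,12,13,14,15): XOR of data positions = 1⊕1⊕1⊕0⊕1⊕1⊕1 = 0
Codeword: 010001001110111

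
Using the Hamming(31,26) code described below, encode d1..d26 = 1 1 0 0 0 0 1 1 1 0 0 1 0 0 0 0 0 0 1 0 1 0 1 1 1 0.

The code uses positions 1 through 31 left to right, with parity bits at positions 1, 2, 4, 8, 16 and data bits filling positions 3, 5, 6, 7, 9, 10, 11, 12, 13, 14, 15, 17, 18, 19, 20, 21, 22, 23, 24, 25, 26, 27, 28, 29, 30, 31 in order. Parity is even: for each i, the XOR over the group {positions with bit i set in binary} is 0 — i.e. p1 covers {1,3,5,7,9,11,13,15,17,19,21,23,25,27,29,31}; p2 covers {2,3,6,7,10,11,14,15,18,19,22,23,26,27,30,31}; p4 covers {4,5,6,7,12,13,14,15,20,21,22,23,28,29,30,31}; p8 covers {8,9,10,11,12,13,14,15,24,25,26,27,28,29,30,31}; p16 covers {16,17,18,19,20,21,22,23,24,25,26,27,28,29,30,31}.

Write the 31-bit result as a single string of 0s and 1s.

0010100000111000100000010101110

Place data at non-parity positions: p1 p2 1 p4 1 0 0 p8 0 0 1 1 1 0 0 p16 1 0 0 0 0 0 0 1 0 1 0 1 1 1 0
p1 (pos 1,3,5,7,9,11,13,15,17,19,21,23,25,27,29,31): XOR of data positions = 1⊕1⊕0⊕0⊕1⊕1⊕0⊕1⊕0⊕0⊕0⊕0⊕0⊕1⊕0 = 0
p2 (pos 2,3,6,7,10,11,14,15,18,19,22,23,26,27,30,31): XOR of data positions = 1⊕0⊕0⊕0⊕1⊕0⊕0⊕0⊕0⊕0⊕0⊕1⊕0⊕1⊕0 = 0
p4 (pos 4,5,6,7,12,13,14,15,20,21,22,23,28,29,30,31): XOR of data positions = 1⊕0⊕0⊕1⊕1⊕0⊕0⊕0⊕0⊕0⊕0⊕1⊕1⊕1⊕0 = 0
p8 (pos 8,9,10,11,12,13,14,15,24,25,26,27,28,29,30,31): XOR of data positions = 0⊕0⊕1⊕1⊕1⊕0⊕0⊕1⊕0⊕1⊕0⊕1⊕1⊕1⊕0 = 0
p16 (pos 16,17,18,19,20,21,22,23,24,25,26,27,28,29,30,31): XOR of data positions = 1⊕0⊕0⊕0⊕0⊕0⊕0⊕1⊕0⊕1⊕0⊕1⊕1⊕1⊕0 = 0
Codeword: 0010100000111000100000010101110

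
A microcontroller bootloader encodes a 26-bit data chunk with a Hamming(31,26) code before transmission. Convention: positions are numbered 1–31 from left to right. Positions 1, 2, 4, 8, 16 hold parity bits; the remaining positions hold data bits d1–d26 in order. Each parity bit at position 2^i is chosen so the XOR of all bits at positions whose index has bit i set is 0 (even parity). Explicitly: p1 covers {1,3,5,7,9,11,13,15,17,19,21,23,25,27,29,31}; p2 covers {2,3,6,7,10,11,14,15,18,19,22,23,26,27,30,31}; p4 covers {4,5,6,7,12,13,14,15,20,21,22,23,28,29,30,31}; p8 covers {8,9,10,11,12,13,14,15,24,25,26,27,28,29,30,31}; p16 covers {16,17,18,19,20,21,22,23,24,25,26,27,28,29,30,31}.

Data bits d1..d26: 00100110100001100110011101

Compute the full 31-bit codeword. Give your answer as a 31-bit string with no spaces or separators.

1101010001101000001100110011101

Place data at non-parity positions: p1 p2 0 p4 0 1 0 p8 0 1 1 0 1 0 0 p16 0 0 1 1 0 0 1 1 0 0 1 1 1 0 1
p1 (pos 1,3,5,7,9,11,13,15,17,19,21,23,25,27,29,31): XOR of data positions = 0⊕0⊕0⊕0⊕1⊕1⊕0⊕0⊕1⊕0⊕1⊕0⊕1⊕1⊕1 = 1
p2 (pos 2,3,6,7,10,11,14,15,18,19,22,23,26,27,30,31): XOR of data positions = 0⊕1⊕0⊕1⊕1⊕0⊕0⊕0⊕1⊕0⊕1⊕0⊕1⊕0⊕1 = 1
p4 (pos 4,5,6,7,12,13,14,15,20,21,22,23,28,29,30,31): XOR of data positions = 0⊕1⊕0⊕0⊕1⊕0⊕0⊕1⊕0⊕0⊕1⊕1⊕1⊕0⊕1 = 1
p8 (pos 8,9,10,11,12,13,14,15,24,25,26,27,28,29,30,31): XOR of data positions = 0⊕1⊕1⊕0⊕1⊕0⊕0⊕1⊕0⊕0⊕1⊕1⊕1⊕0⊕1 = 0
p16 (pos 16,17,18,19,20,21,22,23,24,25,26,27,28,29,30,31): XOR of data positions = 0⊕0⊕1⊕1⊕0⊕0⊕1⊕1⊕0⊕0⊕1⊕1⊕1⊕0⊕1 = 0
Codeword: 1101010001101000001100110011101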